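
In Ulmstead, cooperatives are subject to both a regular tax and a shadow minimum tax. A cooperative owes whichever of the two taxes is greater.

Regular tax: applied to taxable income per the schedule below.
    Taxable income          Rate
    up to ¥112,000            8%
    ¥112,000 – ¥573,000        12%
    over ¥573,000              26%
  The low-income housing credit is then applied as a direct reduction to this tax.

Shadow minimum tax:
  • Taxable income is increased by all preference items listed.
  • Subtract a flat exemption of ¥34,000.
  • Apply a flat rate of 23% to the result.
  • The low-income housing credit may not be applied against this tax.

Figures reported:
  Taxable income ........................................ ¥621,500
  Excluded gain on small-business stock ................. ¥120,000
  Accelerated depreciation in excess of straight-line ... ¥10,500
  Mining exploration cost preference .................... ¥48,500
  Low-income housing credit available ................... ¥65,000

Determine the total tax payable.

Regular tax:
  ¥112,000 × 8% = ¥8,960
  ¥461,000 × 12% = ¥55,320
  ¥48,500 × 26% = ¥12,610
  → ¥76,890
  Less low-income housing credit ¥65,000 → ¥11,890

Shadow minimum tax:
  Adjusted income: ¥621,500 + ¥120,000 + ¥10,500 + ¥48,500 = ¥800,500
  Less exemption ¥34,000 → base ¥766,500
  ¥766,500 × 23% = ¥176,295

¥176,295 > ¥11,890, so the shadow minimum tax is the binding amount.

¥176,295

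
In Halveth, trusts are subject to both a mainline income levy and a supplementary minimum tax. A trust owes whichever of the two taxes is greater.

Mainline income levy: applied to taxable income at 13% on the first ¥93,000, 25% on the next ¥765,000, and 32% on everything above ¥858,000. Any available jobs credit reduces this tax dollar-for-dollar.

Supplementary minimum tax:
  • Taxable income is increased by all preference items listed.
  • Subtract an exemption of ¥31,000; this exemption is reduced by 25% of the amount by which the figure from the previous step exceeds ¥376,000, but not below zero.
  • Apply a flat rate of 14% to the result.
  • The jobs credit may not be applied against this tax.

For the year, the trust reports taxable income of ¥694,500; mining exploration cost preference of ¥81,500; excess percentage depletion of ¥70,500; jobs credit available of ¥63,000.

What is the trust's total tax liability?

¥118,510

Mainline income levy:
  ¥93,000 × 13% = ¥12,090
  ¥601,500 × 25% = ¥150,375
  → ¥162,465
  Less jobs credit ¥63,000 → ¥99,465

Supplementary minimum tax:
  Adjusted income: ¥694,500 + ¥81,500 + ¥70,500 = ¥846,500
  Exemption: 25% × (¥846,500 − ¥376,000) = ¥117,625 ≥ ¥31,000, so the exemption is fully phased out
  Base: ¥846,500 − ¥0 = ¥846,500
  ¥846,500 × 14% = ¥118,510

¥118,510 > ¥99,465, so the supplementary minimum tax is the binding amount.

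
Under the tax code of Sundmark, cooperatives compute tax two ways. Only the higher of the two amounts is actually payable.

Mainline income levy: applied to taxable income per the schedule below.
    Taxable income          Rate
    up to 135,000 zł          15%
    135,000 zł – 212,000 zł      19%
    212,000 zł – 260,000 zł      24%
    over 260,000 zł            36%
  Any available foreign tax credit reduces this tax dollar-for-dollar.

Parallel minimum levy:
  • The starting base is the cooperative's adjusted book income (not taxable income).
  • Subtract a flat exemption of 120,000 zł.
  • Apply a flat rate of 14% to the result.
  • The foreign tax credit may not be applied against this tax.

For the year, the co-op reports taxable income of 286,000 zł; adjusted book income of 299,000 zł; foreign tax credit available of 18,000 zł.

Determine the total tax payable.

Mainline income levy:
  135,000 zł × 15% = 20,250 zł
  77,000 zł × 19% = 14,630 zł
  48,000 zł × 24% = 11,520 zł
  26,000 zł × 36% = 9,360 zł
  → 55,760 zł
  Less foreign tax credit 18,000 zł → 37,760 zł

Parallel minimum levy:
  Base (adjusted book income): 299,000 zł
  Less exemption 120,000 zł → base 179,000 zł
  179,000 zł × 14% = 25,060 zł

37,760 zł > 25,060 zł, so the mainline income levy governs.

37,760 zł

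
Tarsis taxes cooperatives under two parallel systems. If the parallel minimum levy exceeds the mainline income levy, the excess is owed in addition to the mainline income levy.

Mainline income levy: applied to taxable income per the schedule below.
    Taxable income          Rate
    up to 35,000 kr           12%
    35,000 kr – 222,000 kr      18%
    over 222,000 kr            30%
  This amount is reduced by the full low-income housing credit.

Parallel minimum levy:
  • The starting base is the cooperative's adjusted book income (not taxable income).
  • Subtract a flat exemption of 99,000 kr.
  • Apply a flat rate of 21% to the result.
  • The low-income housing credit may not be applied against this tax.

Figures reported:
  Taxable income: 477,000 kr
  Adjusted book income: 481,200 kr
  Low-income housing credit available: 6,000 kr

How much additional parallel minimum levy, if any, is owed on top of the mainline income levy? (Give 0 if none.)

0 kr

Parallel minimum levy:
  Base (adjusted book income): 481,200 kr
  Less exemption 99,000 kr → base 382,200 kr
  382,200 kr × 21% = 80,262 kr

Mainline income levy:
  35,000 kr × 12% = 4,200 kr
  187,000 kr × 18% = 33,660 kr
  255,000 kr × 30% = 76,500 kr
  → 114,360 kr
  Less low-income housing credit 6,000 kr → 108,360 kr

80,262 kr ≤ 108,360 kr, so no add-on is due.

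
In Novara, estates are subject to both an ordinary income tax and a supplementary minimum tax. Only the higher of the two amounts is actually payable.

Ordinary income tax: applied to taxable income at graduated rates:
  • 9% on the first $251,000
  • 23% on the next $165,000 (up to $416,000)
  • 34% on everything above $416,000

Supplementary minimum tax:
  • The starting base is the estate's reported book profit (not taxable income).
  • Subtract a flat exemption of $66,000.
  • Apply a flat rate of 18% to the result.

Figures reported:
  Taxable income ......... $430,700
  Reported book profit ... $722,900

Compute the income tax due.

$118,242

Supplementary minimum tax:
  Base (reported book profit): $722,900
  Less exemption $66,000 → base $656,900
  $656,900 × 18% = $118,242

Ordinary income tax:
  $251,000 × 9% = $22,590
  $165,000 × 23% = $37,950
  $14,700 × 34% = $4,998
  → $65,538

$118,242 > $65,538, so the supplementary minimum tax is the binding amount.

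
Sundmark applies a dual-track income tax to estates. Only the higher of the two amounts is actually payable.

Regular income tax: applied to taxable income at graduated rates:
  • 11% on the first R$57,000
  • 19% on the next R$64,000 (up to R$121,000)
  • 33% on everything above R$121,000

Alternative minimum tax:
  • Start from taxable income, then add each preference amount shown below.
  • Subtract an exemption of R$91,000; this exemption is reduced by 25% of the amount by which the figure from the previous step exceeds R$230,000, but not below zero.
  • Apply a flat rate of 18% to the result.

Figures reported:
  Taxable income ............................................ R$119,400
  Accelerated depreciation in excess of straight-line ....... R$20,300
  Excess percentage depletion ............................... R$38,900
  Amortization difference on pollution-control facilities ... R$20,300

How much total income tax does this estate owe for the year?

R$19,422

Regular income tax:
  R$57,000 × 11% = R$6,270
  R$62,400 × 19% = R$11,856
  → R$18,126

Alternative minimum tax:
  Adjusted income: R$119,400 + R$20,300 + R$38,900 + R$20,300 = R$198,900
  Exemption: R$198,900 ≤ R$230,000, so full R$91,000 applies
  Base: R$198,900 − R$91,000 = R$107,900
  R$107,900 × 18% = R$19,422

R$19,422 > R$18,126, so the alternative minimum tax is the binding amount.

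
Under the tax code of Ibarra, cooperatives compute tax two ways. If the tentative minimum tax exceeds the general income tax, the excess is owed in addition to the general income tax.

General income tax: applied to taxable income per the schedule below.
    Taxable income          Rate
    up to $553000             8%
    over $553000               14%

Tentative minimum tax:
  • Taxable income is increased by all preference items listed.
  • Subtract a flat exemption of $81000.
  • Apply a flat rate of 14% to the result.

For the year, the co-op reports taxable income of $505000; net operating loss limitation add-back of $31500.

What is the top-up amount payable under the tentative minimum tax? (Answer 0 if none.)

$23370

General income tax:
  $505000 × 8% = $40400

Tentative minimum tax:
  Adjusted income: $505000 + $31500 = $536500
  Less exemption $81000 → base $455500
  $455500 × 14% = $63770

Excess of tentative minimum tax over general income tax: $63770 − $40400 = $23370.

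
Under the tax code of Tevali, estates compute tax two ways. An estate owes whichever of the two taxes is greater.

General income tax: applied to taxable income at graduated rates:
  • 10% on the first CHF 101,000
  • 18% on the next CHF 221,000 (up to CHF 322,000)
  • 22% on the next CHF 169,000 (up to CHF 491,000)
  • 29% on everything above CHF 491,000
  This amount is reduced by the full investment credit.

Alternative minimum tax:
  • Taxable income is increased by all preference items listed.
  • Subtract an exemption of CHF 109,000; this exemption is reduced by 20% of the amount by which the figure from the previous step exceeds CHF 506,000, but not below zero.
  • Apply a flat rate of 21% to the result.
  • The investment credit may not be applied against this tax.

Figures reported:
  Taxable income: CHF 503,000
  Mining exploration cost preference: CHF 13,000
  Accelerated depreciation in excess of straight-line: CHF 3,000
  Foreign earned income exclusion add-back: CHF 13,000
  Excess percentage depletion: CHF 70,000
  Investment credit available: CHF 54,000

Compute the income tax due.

Alternative minimum tax:
  Adjusted income: CHF 503,000 + CHF 13,000 + CHF 3,000 + CHF 13,000 + CHF 70,000 = CHF 602,000
  Exemption: CHF 109,000 − 20% × (CHF 602,000 − CHF 506,000) = CHF 109,000 − CHF 19,200 = CHF 89,800
  Base: CHF 602,000 − CHF 89,800 = CHF 512,200
  CHF 512,200 × 21% = CHF 107,562

General income tax:
  CHF 101,000 × 10% = CHF 10,100
  CHF 221,000 × 18% = CHF 39,780
  CHF 169,000 × 22% = CHF 37,180
  CHF 12,000 × 29% = CHF 3,480
  → CHF 90,540
  Less investment credit CHF 54,000 → CHF 36,540

CHF 107,562 > CHF 36,540, so the alternative minimum tax is the binding amount.

CHF 107,562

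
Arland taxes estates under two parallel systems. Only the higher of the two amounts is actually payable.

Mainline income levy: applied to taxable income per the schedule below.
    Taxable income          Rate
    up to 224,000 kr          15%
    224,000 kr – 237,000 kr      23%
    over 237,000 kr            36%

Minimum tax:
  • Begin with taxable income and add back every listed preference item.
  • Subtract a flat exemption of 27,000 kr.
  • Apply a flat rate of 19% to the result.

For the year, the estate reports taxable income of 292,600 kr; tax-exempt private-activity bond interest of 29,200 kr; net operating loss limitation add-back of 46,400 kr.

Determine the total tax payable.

64,828 kr

Minimum tax:
  Adjusted income: 292,600 kr + 29,200 kr + 46,400 kr = 368,200 kr
  Less exemption 27,000 kr → base 341,200 kr
  341,200 kr × 19% = 64,828 kr

Mainline income levy:
  224,000 kr × 15% = 33,600 kr
  13,000 kr × 23% = 2,990 kr
  55,600 kr × 36% = 20,016 kr
  → 56,606 kr

64,828 kr > 56,606 kr, so the minimum tax is the binding amount.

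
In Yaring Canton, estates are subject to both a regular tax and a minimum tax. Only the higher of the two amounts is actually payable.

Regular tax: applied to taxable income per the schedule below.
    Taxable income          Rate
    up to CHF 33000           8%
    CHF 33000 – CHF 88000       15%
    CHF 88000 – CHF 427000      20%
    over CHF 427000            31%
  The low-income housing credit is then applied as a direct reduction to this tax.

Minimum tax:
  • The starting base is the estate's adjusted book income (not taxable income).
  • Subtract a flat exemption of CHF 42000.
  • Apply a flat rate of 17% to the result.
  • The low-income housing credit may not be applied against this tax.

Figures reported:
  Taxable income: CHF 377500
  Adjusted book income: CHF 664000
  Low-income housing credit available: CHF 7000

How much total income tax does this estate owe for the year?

Minimum tax:
  Base (adjusted book income): CHF 664000
  Less exemption CHF 42000 → base CHF 622000
  CHF 622000 × 17% = CHF 105740

Regular tax:
  CHF 33000 × 8% = CHF 2640
  CHF 55000 × 15% = CHF 8250
  CHF 289500 × 20% = CHF 57900
  → CHF 68790
  Less low-income housing credit CHF 7000 → CHF 61790

CHF 105740 > CHF 61790, so the minimum tax is the binding amount.

CHF 105740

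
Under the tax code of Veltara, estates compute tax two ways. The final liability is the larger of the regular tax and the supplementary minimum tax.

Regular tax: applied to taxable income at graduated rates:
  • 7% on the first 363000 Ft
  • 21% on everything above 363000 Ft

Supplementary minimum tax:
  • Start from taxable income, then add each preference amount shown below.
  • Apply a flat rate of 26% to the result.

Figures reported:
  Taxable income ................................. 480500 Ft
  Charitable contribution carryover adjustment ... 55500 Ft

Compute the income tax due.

Regular tax:
  363000 Ft × 7% = 25410 Ft
  117500 Ft × 21% = 24675 Ft
  → 50085 Ft

Supplementary minimum tax:
  Adjusted income: 480500 Ft + 55500 Ft = 536000 Ft
  536000 Ft × 26% = 139360 Ft

139360 Ft > 50085 Ft, so the supplementary minimum tax is the binding amount.

139360 Ft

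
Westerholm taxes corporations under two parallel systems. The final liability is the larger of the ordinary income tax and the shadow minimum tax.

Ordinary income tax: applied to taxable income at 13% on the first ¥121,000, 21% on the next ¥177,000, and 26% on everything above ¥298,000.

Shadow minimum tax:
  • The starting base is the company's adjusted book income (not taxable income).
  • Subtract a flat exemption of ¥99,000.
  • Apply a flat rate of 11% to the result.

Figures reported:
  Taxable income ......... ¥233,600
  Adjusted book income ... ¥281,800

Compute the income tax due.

Shadow minimum tax:
  Base (adjusted book income): ¥281,800
  Less exemption ¥99,000 → base ¥182,800
  ¥182,800 × 11% = ¥20,108

Ordinary income tax:
  ¥121,000 × 13% = ¥15,730
  ¥112,600 × 21% = ¥23,646
  → ¥39,376

¥39,376 > ¥20,108, so the ordinary income tax governs.

¥39,376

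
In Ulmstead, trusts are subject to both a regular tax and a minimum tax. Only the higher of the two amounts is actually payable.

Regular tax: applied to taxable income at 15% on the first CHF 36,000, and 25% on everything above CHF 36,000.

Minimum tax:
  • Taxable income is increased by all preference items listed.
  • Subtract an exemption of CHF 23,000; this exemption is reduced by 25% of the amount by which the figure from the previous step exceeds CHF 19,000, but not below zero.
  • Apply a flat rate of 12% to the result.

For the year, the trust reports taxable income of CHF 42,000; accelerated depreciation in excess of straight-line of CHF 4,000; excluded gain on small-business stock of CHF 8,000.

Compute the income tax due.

Regular tax:
  CHF 36,000 × 15% = CHF 5,400
  CHF 6,000 × 25% = CHF 1,500
  → CHF 6,900

Minimum tax:
  Adjusted income: CHF 42,000 + CHF 4,000 + CHF 8,000 = CHF 54,000
  Exemption: CHF 23,000 − 25% × (CHF 54,000 − CHF 19,000) = CHF 23,000 − CHF 8,750 = CHF 14,250
  Base: CHF 54,000 − CHF 14,250 = CHF 39,750
  CHF 39,750 × 12% = CHF 4,770

CHF 6,900 > CHF 4,770, so the regular tax governs.

CHF 6,900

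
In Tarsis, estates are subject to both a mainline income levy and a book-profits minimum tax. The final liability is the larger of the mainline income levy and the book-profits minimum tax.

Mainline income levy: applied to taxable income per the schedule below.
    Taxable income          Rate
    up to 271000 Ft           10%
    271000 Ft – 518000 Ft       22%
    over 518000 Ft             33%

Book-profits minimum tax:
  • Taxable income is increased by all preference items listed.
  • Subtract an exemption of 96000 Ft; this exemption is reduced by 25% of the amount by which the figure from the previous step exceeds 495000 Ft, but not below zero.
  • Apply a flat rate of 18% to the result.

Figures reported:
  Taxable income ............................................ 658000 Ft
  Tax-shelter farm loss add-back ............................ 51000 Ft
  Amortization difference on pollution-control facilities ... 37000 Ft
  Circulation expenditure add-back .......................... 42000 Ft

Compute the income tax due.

137745 Ft

Mainline income levy:
  271000 Ft × 10% = 27100 Ft
  247000 Ft × 22% = 54340 Ft
  140000 Ft × 33% = 46200 Ft
  → 127640 Ft

Book-profits minimum tax:
  Adjusted income: 658000 Ft + 51000 Ft + 37000 Ft + 42000 Ft = 788000 Ft
  Exemption: 96000 Ft − 25% × (788000 Ft − 495000 Ft) = 96000 Ft − 73250 Ft = 22750 Ft
  Base: 788000 Ft − 22750 Ft = 765250 Ft
  765250 Ft × 18% = 137745 Ft

137745 Ft > 127640 Ft, so the book-profits minimum tax is the binding amount.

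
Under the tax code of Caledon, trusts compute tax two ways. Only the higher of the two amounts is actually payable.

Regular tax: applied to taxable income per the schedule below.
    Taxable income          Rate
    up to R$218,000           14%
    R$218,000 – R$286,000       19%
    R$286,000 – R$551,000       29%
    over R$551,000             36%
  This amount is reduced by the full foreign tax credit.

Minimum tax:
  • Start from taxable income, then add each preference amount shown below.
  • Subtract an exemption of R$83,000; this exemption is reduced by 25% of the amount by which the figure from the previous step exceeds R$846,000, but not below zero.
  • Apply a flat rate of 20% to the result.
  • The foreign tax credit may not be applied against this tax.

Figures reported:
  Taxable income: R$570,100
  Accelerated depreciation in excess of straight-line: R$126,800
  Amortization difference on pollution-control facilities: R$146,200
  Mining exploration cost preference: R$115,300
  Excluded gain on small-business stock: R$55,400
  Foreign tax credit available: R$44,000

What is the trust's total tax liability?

R$194,550

Minimum tax:
  Adjusted income: R$570,100 + R$126,800 + R$146,200 + R$115,300 + R$55,400 = R$1,013,800
  Exemption: R$83,000 − 25% × (R$1,013,800 − R$846,000) = R$83,000 − R$41,950 = R$41,050
  Base: R$1,013,800 − R$41,050 = R$972,750
  R$972,750 × 20% = R$194,550

Regular tax:
  R$218,000 × 14% = R$30,520
  R$68,000 × 19% = R$12,920
  R$265,000 × 29% = R$76,850
  R$19,100 × 36% = R$6,876
  → R$127,166
  Less foreign tax credit R$44,000 → R$83,166

R$194,550 > R$83,166, so the minimum tax is the binding amount.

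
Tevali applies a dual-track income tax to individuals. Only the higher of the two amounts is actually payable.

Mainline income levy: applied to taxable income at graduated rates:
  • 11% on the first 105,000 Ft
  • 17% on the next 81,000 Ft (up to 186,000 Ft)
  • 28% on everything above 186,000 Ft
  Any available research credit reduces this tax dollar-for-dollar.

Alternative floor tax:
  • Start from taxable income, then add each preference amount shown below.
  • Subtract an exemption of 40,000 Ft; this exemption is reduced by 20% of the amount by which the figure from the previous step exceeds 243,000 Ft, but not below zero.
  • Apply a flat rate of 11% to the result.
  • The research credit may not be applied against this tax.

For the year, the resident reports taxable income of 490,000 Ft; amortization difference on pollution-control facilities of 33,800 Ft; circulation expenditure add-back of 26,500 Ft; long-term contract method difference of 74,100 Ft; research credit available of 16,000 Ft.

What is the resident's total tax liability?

Mainline income levy:
  105,000 Ft × 11% = 11,550 Ft
  81,000 Ft × 17% = 13,770 Ft
  304,000 Ft × 28% = 85,120 Ft
  → 110,440 Ft
  Less research credit 16,000 Ft → 94,440 Ft

Alternative floor tax:
  Adjusted income: 490,000 Ft + 33,800 Ft + 26,500 Ft + 74,100 Ft = 624,400 Ft
  Exemption: 20% × (624,400 Ft − 243,000 Ft) = 76,280 Ft ≥ 40,000 Ft, so the exemption is fully phased out
  Base: 624,400 Ft − 0 Ft = 624,400 Ft
  624,400 Ft × 11% = 68,684 Ft

94,440 Ft > 68,684 Ft, so the mainline income levy governs.

94,440 Ft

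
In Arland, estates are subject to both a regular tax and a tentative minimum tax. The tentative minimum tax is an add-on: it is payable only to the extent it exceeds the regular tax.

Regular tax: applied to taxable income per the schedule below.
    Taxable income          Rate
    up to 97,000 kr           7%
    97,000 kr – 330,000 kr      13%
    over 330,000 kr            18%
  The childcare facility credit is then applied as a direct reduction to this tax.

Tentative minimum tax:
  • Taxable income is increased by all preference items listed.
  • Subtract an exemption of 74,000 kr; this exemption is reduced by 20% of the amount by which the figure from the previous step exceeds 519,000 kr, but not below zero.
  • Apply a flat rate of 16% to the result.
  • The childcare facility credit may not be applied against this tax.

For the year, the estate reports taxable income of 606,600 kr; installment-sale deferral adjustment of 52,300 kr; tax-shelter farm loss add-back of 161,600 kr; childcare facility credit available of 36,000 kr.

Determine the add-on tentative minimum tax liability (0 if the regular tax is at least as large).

Regular tax:
  97,000 kr × 7% = 6,790 kr
  233,000 kr × 13% = 30,290 kr
  276,600 kr × 18% = 49,788 kr
  → 86,868 kr
  Less childcare facility credit 36,000 kr → 50,868 kr

Tentative minimum tax:
  Adjusted income: 606,600 kr + 52,300 kr + 161,600 kr = 820,500 kr
  Exemption: 74,000 kr − 20% × (820,500 kr − 519,000 kr) = 74,000 kr − 60,300 kr = 13,700 kr
  Base: 820,500 kr − 13,700 kr = 806,800 kr
  806,800 kr × 16% = 129,088 kr

Excess of tentative minimum tax over regular tax: 129,088 kr − 50,868 kr = 78,220 kr.

78,220 kr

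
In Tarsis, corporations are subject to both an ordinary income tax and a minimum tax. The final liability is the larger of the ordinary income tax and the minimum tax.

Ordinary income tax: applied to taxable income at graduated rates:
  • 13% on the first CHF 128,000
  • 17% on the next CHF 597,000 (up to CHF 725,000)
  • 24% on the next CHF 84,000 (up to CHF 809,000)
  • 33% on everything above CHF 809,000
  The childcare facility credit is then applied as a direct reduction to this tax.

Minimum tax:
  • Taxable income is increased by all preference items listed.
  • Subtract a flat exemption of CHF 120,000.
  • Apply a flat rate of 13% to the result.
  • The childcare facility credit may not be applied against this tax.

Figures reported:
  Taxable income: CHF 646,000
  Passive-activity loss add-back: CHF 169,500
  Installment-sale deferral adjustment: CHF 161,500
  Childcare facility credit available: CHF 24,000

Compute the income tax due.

CHF 111,410

Ordinary income tax:
  CHF 128,000 × 13% = CHF 16,640
  CHF 518,000 × 17% = CHF 88,060
  → CHF 104,700
  Less childcare facility credit CHF 24,000 → CHF 80,700

Minimum tax:
  Adjusted income: CHF 646,000 + CHF 169,500 + CHF 161,500 = CHF 977,000
  Less exemption CHF 120,000 → base CHF 857,000
  CHF 857,000 × 13% = CHF 111,410

CHF 111,410 > CHF 80,700, so the minimum tax is the binding amount.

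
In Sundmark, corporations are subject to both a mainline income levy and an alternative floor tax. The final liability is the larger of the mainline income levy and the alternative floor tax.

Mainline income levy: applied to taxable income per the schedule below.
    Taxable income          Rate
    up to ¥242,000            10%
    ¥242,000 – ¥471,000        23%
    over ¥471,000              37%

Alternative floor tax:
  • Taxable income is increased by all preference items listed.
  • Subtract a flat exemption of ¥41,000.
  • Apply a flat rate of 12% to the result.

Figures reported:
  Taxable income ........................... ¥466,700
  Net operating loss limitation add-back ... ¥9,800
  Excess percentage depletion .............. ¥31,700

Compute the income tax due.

¥75,881

Mainline income levy:
  ¥242,000 × 10% = ¥24,200
  ¥224,700 × 23% = ¥51,681
  → ¥75,881

Alternative floor tax:
  Adjusted income: ¥466,700 + ¥9,800 + ¥31,700 = ¥508,200
  Less exemption ¥41,000 → base ¥467,200
  ¥467,200 × 12% = ¥56,064

¥75,881 > ¥56,064, so the mainline income levy governs.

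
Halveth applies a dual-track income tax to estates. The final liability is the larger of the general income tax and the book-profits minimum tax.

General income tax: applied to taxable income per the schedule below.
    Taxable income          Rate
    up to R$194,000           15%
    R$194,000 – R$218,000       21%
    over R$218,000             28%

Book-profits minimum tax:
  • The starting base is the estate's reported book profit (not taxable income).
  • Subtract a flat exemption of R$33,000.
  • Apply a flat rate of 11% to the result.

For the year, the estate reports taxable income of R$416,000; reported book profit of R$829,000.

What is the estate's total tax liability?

R$89,580

General income tax:
  R$194,000 × 15% = R$29,100
  R$24,000 × 21% = R$5,040
  R$198,000 × 28% = R$55,440
  → R$89,580

Book-profits minimum tax:
  Base (reported book profit): R$829,000
  Less exemption R$33,000 → base R$796,000
  R$796,000 × 11% = R$87,560

R$89,580 > R$87,560, so the general income tax governs.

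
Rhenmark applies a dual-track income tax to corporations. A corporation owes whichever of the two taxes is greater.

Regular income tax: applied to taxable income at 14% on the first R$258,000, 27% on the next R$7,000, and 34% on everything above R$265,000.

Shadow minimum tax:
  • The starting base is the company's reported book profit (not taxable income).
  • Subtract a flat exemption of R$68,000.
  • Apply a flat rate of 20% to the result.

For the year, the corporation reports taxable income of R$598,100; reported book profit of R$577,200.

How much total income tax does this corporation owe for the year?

Regular income tax:
  R$258,000 × 14% = R$36,120
  R$7,000 × 27% = R$1,890
  R$333,100 × 34% = R$113,254
  → R$151,264

Shadow minimum tax:
  Base (reported book profit): R$577,200
  Less exemption R$68,000 → base R$509,200
  R$509,200 × 20% = R$101,840

R$151,264 > R$101,840, so the regular income tax governs.

R$151,264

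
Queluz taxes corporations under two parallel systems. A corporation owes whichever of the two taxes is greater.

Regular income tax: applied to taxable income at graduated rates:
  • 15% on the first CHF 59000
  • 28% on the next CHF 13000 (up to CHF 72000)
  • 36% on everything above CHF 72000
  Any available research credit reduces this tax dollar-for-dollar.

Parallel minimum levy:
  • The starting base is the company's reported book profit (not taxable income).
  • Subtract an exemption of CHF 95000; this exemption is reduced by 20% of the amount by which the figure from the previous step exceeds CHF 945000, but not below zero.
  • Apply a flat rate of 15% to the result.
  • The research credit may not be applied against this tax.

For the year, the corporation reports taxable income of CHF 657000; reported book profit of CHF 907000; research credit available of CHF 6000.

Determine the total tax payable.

CHF 217090

Parallel minimum levy:
  Base (reported book profit): CHF 907000
  Exemption: CHF 907000 ≤ CHF 945000, so full CHF 95000 applies
  Base: CHF 907000 − CHF 95000 = CHF 812000
  CHF 812000 × 15% = CHF 121800

Regular income tax:
  CHF 59000 × 15% = CHF 8850
  CHF 13000 × 28% = CHF 3640
  CHF 585000 × 36% = CHF 210600
  → CHF 223090
  Less research credit CHF 6000 → CHF 217090

CHF 217090 > CHF 121800, so the regular income tax governs.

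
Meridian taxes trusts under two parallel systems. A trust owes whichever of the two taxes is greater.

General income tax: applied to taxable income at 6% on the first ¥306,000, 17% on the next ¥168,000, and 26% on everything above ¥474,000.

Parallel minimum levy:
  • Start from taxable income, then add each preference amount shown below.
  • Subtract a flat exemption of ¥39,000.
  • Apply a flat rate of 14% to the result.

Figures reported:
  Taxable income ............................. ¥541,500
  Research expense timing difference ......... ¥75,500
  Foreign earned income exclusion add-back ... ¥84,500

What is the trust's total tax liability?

¥92,750

Parallel minimum levy:
  Adjusted income: ¥541,500 + ¥75,500 + ¥84,500 = ¥701,500
  Less exemption ¥39,000 → base ¥662,500
  ¥662,500 × 14% = ¥92,750

General income tax:
  ¥306,000 × 6% = ¥18,360
  ¥168,000 × 17% = ¥28,560
  ¥67,500 × 26% = ¥17,550
  → ¥64,470

¥92,750 > ¥64,470, so the parallel minimum levy is the binding amount.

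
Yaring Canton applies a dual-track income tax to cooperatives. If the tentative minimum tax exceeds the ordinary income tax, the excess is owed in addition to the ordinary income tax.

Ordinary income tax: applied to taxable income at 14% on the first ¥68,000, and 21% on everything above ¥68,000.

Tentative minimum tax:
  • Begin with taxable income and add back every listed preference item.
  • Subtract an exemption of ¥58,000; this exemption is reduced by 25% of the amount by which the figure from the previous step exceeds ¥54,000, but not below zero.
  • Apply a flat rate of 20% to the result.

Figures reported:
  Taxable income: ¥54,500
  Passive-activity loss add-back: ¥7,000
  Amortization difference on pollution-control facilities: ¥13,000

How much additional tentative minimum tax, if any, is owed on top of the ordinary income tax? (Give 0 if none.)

¥0

Tentative minimum tax:
  Adjusted income: ¥54,500 + ¥7,000 + ¥13,000 = ¥74,500
  Exemption: ¥58,000 − 25% × (¥74,500 − ¥54,000) = ¥58,000 − ¥5,125 = ¥52,875
  Base: ¥74,500 − ¥52,875 = ¥21,625
  ¥21,625 × 20% = ¥4,325

Ordinary income tax:
  ¥54,500 × 14% = ¥7,630

¥4,325 ≤ ¥7,630, so no add-on is due.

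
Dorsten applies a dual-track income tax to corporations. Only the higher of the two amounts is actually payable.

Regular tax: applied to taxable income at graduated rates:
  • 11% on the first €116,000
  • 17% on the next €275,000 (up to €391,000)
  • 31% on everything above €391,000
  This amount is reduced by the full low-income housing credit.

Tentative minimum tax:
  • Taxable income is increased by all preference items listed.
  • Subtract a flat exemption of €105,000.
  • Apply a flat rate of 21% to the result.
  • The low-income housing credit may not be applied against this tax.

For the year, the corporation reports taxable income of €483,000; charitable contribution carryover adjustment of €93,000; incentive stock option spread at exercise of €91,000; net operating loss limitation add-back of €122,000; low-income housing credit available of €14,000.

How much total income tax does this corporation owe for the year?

€143,640

Tentative minimum tax:
  Adjusted income: €483,000 + €93,000 + €91,000 + €122,000 = €789,000
  Less exemption €105,000 → base €684,000
  €684,000 × 21% = €143,640

Regular tax:
  €116,000 × 11% = €12,760
  €275,000 × 17% = €46,750
  €92,000 × 31% = €28,520
  → €88,030
  Less low-income housing credit €14,000 → €74,030

€143,640 > €74,030, so the tentative minimum tax is the binding amount.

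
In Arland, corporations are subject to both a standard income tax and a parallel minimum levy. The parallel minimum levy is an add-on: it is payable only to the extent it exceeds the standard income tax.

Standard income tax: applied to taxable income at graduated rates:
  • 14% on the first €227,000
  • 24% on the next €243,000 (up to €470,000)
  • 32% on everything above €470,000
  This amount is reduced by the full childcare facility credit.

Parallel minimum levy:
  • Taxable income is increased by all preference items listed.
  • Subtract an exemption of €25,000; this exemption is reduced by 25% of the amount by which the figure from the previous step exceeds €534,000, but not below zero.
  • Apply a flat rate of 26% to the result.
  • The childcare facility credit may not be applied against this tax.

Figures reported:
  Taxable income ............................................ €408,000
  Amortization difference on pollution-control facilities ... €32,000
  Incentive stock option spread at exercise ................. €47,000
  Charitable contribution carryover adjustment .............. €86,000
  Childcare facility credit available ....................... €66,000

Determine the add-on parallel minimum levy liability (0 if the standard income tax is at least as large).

Standard income tax:
  €227,000 × 14% = €31,780
  €181,000 × 24% = €43,440
  → €75,220
  Less childcare facility credit €66,000 → €9,220

Parallel minimum levy:
  Adjusted income: €408,000 + €32,000 + €47,000 + €86,000 = €573,000
  Exemption: €25,000 − 25% × (€573,000 − €534,000) = €25,000 − €9,750 = €15,250
  Base: €573,000 − €15,250 = €557,750
  €557,750 × 26% = €145,015

Excess of parallel minimum levy over standard income tax: €145,015 − €9,220 = €135,795.

€135,795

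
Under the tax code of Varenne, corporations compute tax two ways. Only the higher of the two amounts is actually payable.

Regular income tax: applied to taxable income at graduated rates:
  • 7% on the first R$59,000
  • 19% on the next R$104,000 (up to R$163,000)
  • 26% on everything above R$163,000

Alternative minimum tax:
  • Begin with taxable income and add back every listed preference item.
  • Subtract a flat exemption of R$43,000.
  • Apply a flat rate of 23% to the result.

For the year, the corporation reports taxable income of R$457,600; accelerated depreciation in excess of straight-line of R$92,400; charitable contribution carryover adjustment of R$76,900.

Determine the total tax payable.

R$134,297

Regular income tax:
  R$59,000 × 7% = R$4,130
  R$104,000 × 19% = R$19,760
  R$294,600 × 26% = R$76,596
  → R$100,486

Alternative minimum tax:
  Adjusted income: R$457,600 + R$92,400 + R$76,900 = R$626,900
  Less exemption R$43,000 → base R$583,900
  R$583,900 × 23% = R$134,297

R$134,297 > R$100,486, so the alternative minimum tax is the binding amount.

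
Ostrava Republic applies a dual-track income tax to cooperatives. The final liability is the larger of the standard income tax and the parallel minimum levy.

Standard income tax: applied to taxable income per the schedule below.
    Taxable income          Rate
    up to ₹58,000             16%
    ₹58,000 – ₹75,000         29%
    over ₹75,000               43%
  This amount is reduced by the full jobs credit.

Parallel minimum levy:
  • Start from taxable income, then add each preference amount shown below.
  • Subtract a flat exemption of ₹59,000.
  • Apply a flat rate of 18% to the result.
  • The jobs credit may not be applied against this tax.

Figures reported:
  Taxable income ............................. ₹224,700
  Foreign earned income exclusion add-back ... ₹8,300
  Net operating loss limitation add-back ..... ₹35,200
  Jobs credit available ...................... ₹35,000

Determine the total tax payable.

Standard income tax:
  ₹58,000 × 16% = ₹9,280
  ₹17,000 × 29% = ₹4,930
  ₹149,700 × 43% = ₹64,371
  → ₹78,581
  Less jobs credit ₹35,000 → ₹43,581

Parallel minimum levy:
  Adjusted income: ₹224,700 + ₹8,300 + ₹35,200 = ₹268,200
  Less exemption ₹59,000 → base ₹209,200
  ₹209,200 × 18% = ₹37,656

₹43,581 > ₹37,656, so the standard income tax governs.

₹43,581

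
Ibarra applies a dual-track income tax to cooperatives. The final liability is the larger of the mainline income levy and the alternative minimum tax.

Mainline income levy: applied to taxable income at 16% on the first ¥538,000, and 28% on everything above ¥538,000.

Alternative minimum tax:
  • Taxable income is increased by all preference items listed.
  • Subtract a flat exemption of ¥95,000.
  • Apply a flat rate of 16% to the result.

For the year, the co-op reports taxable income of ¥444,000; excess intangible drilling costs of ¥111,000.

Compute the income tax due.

¥73,600

Alternative minimum tax:
  Adjusted income: ¥444,000 + ¥111,000 = ¥555,000
  Less exemption ¥95,000 → base ¥460,000
  ¥460,000 × 16% = ¥73,600

Mainline income levy:
  ¥444,000 × 16% = ¥71,040

¥73,600 > ¥71,040, so the alternative minimum tax is the binding amount.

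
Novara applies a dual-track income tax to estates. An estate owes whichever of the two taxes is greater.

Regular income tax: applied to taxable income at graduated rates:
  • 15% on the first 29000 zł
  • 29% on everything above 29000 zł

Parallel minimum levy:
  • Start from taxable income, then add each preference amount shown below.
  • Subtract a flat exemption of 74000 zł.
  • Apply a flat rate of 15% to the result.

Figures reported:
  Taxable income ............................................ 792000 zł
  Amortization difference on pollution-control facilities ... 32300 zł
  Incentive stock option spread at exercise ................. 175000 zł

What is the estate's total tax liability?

Regular income tax:
  29000 zł × 15% = 4350 zł
  763000 zł × 29% = 221270 zł
  → 225620 zł

Parallel minimum levy:
  Adjusted income: 792000 zł + 32300 zł + 175000 zł = 999300 zł
  Less exemption 74000 zł → base 925300 zł
  925300 zł × 15% = 138795 zł

225620 zł > 138795 zł, so the regular income tax governs.

225620 zł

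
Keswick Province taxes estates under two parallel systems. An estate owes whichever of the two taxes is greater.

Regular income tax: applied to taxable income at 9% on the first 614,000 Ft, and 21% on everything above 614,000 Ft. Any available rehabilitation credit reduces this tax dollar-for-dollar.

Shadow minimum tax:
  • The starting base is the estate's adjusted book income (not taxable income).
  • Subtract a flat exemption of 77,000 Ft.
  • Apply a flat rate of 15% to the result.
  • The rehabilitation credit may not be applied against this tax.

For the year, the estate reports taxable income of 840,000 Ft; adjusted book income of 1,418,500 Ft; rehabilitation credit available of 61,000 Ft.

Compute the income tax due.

201,225 Ft

Regular income tax:
  614,000 Ft × 9% = 55,260 Ft
  226,000 Ft × 21% = 47,460 Ft
  → 102,720 Ft
  Less rehabilitation credit 61,000 Ft → 41,720 Ft

Shadow minimum tax:
  Base (adjusted book income): 1,418,500 Ft
  Less exemption 77,000 Ft → base 1,341,500 Ft
  1,341,500 Ft × 15% = 201,225 Ft

201,225 Ft > 41,720 Ft, so the shadow minimum tax is the binding amount.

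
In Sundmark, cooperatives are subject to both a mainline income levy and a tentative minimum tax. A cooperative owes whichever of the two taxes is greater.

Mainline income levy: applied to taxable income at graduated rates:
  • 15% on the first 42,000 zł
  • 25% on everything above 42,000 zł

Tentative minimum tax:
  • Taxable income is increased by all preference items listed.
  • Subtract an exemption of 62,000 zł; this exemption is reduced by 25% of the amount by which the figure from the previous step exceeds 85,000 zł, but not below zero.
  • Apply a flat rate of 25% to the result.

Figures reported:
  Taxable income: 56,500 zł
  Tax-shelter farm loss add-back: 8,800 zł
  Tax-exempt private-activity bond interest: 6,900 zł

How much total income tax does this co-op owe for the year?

9,925 zł

Tentative minimum tax:
  Adjusted income: 56,500 zł + 8,800 zł + 6,900 zł = 72,200 zł
  Exemption: 72,200 zł ≤ 85,000 zł, so full 62,000 zł applies
  Base: 72,200 zł − 62,000 zł = 10,200 zł
  10,200 zł × 25% = 2,550 zł

Mainline income levy:
  42,000 zł × 15% = 6,300 zł
  14,500 zł × 25% = 3,625 zł
  → 9,925 zł

9,925 zł > 2,550 zł, so the mainline income levy governs.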